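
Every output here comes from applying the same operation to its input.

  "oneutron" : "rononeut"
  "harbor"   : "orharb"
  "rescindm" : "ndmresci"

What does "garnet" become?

What's happening: swap the front and back halves of the string, then move the first character to the end.
Applying both steps to "garnet": "netgar", then "etgarn".

etgarn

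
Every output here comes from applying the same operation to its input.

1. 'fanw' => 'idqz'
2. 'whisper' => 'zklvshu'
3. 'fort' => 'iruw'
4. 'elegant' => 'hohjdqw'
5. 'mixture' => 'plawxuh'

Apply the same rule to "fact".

In each case the input is transformed by: shift every letter 3 places forward in the alphabet (wrapping around).
"fact" → "idfw".

idfw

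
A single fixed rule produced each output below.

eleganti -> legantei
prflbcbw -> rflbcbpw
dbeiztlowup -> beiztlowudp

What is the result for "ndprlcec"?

dprlcenc

Each output is the input with this applied: swap the first and last characters, then move the first character to the end.
"ndprlcec" → "cdprlcen" → "dprlcenc".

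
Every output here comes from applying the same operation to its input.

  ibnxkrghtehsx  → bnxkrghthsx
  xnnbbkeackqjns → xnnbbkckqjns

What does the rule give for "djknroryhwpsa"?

djknrryhwps

Looking at the pairs, the operation is to remove every vowel.
On "djknroryhwpsa" that produces "djknrryhwps".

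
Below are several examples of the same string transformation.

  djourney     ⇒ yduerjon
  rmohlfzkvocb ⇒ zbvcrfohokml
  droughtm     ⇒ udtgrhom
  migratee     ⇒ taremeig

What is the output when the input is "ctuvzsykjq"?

zcyjvkuqts

Each output is the input with this applied: sort the characters into reverse alphabetical order, then take characters alternately from the front and the back (1st, last, 2nd, 2nd-last, ...).
Working it through for "ctuvzsykjq": intermediate "zyvutsqkjc", final "zcyjvkuqts".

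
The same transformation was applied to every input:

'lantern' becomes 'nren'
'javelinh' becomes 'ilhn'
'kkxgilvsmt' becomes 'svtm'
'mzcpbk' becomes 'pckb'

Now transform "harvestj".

sejt

The transformation: swap each adjacent pair of characters (1↔2, 3↔4, ...), then keep only the last 4 characters.
Working it through for "harvestj": intermediate "ahvrsejt", final "sejt".
(Check on "javelinh": → "ajevilhn" → "ilhn" ✓)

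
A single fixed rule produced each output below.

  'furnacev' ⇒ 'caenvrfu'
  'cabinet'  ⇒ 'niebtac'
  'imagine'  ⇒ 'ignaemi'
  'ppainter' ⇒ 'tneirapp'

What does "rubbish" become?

What's happening: move the last 3 characters to the front (rotate right by 3), then take characters alternately from the front and the back (1st, last, 2nd, 2nd-last, ...).
"rubbish" → "ishrubb" → "ibsbhur".

ibsbhur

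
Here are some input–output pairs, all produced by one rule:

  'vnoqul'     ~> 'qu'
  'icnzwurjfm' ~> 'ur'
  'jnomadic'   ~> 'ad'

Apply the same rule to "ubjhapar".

ap

Rule — swap the front and back halves of the string, then keep only the first 2 characters.
"ubjhapar" → "aparubjh" → "ap".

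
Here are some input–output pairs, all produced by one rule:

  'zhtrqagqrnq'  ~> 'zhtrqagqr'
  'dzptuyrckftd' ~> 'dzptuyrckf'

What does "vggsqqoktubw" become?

In each case the input is transformed by: delete the last 2 characters.
So "vggsqqoktubw" becomes "vggsqqoktu".

vggsqqoktu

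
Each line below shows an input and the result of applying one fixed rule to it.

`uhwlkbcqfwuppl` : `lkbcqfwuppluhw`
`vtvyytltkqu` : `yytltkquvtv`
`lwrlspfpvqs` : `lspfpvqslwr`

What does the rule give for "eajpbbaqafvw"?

pbbaqafvweaj

Rule — move the first 3 characters to the end (rotate left by 3).
For "eajpbbaqafvw" the result is "pbbaqafvweaj".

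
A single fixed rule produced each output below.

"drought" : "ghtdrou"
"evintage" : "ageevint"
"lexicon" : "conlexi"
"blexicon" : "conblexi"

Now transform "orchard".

Rule — move the last 3 characters to the front (rotate right by 3).
"orchard" → "ardorch".

ardorch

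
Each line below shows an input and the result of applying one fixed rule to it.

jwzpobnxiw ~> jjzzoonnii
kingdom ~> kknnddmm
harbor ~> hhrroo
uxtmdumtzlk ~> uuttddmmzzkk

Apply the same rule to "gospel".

The pattern: keep every other character starting from the first (positions 1st, 3rd, 5th, ...), then double every character.
"gospel" → "gse" → "ggssee".

ggssee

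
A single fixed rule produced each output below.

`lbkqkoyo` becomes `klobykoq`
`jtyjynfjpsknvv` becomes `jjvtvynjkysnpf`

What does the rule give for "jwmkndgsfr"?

In each case the input is transformed by: take characters alternately from the front and the back (1st, last, 2nd, 2nd-last, ...), then move the last character to the front.
"jwmkndgsfr" → "djrwfmskgn".

djrwfmskgn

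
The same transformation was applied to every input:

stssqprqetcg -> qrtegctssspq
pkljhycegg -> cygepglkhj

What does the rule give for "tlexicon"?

cinoltxe

The transformation: swap the front and back halves of the string, then swap each adjacent pair of characters (1↔2, 3↔4, ...).
Starting from "tlexicon": after the first operation, "icontlex"; after the second, "cinoltxe".
(Check on "stssqprqetcg": → "rqetcgstssqp" → "qrtegctssspq" ✓)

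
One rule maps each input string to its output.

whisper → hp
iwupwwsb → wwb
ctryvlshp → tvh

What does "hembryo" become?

What's happening: keep one character in every 3, starting at position 2 (positions 2nd, 5th, 8th, ...).
Doing the same to "hembryo": "er".

er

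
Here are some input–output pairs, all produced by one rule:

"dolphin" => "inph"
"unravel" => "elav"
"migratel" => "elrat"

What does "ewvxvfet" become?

Each output is the input with this applied: delete the first 3 characters, then move the last 2 characters to the front (rotate right by 2).
Applying both steps to "ewvxvfet": "xvfet", then "etxvf".

etxvf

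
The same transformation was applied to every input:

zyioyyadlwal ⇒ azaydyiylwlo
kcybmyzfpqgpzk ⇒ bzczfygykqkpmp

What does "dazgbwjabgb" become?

azawbjbgbgd

Each output is the input with this applied: sort the characters into alphabetical order, then take characters alternately from the front and the back (1st, last, 2nd, 2nd-last, ...).
On "dazgbwjabgb": the first step gives "aabbbdggjwz", and the second then gives "azawbjbgbgd".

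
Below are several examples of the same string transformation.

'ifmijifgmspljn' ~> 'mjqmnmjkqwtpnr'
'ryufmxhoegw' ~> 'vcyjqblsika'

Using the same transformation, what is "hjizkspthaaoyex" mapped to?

lnmdowtxleescib

The rule is to shift every letter 4 places forward in the alphabet (wrapping around).
Doing the same to "hjizkspthaaoyex": "lnmdowtxleescib".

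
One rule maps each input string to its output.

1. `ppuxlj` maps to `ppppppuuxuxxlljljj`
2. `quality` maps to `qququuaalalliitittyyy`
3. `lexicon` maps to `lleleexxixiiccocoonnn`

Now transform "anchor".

Looking at the pairs, the operation is to repeat every character 3 times, then swap each adjacent pair of characters (1↔2, 3↔4, ...).
For "anchor", step one produces "aaannnccchhhooorrr"; step two turns that into "aananncchchhoororr".

aananncchchhoororr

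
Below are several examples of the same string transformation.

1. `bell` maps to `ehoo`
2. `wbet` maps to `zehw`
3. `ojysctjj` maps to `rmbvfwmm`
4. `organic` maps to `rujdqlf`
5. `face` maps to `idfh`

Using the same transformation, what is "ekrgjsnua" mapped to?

In each case the input is transformed by: shift every letter 3 places forward in the alphabet (wrapping around).
For "ekrgjsnua" the result is "hnujmvqxd".

hnujmvqxd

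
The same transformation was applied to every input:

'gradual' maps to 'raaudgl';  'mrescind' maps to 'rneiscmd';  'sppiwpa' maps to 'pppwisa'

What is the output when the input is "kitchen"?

The rule is to take characters alternately from the front and the back (1st, last, 2nd, 2nd-last, ...), then move the first 2 characters to the end (rotate left by 2).
On "kitchen" that produces "iethckn".

iethckn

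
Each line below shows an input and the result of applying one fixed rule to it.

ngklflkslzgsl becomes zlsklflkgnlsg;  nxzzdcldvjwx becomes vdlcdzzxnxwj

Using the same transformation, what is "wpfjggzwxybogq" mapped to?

byxwzggjfpwqgo

Each output is the input with this applied: move the last 3 characters to the front (rotate right by 3), then reverse the string.
Applying both steps to "wpfjggzwxybogq": "ogqwpfjggzwxyb", then "byxwzggjfpwqgo".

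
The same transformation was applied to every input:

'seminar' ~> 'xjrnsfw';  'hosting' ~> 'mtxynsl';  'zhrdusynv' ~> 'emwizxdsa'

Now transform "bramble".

In each case the input is transformed by: shift every letter 5 places forward in the alphabet (wrapping around).
For "bramble" the result is "gwfrgqj".

gwfrgqj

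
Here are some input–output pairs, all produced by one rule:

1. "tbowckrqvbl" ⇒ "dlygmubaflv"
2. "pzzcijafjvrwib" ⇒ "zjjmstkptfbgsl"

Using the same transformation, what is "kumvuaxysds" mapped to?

The transformation: shift every letter 10 places forward in the alphabet (wrapping around).
Applying that to "kumvuaxysds" gives "uewfekhicnc".

uewfekhicnc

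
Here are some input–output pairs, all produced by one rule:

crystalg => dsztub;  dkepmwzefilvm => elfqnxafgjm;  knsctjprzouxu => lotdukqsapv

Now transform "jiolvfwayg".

kjpmwgxb

Each output is the input with this applied: shift every letter 1 place forward in the alphabet (wrapping around), then delete the last 2 characters.
On "jiolvfwayg": the first step gives "kjpmwgxbzh", and the second then gives "kjpmwgxb".
(Check on "dkepmwzefilvm": → "elfqnxafgjmwn" → "elfqnxafgjm" ✓)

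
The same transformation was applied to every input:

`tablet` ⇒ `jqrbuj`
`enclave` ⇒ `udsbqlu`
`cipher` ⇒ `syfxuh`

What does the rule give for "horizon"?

xehyped

Rule — shift every letter 10 places backward in the alphabet (wrapping around).
Doing the same to "horizon": "xehyped".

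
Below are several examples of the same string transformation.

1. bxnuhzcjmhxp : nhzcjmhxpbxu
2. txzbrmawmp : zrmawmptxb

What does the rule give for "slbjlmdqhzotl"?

The rule is to move the first 3 characters to the end (rotate left by 3), then swap the first and last characters.
Starting from "slbjlmdqhzotl": after the first operation, "jlmdqhzotlslb"; after the second, "blmdqhzotlslj".

blmdqhzotlslj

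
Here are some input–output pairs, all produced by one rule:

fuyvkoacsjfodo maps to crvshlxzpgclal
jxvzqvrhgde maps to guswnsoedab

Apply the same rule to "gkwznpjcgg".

dhtwkmgzdd

Looking at the pairs, the operation is to shift every letter 3 places backward in the alphabet (wrapping around).
For "gkwznpjcgg" the result is "dhtwkmgzdd".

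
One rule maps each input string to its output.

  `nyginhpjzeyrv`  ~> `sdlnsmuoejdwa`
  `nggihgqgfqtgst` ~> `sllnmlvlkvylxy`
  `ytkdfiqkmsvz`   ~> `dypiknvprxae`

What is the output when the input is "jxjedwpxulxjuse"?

ocojibuczqcozxj

Looking at the pairs, the operation is to shift every letter 5 places forward in the alphabet (wrapping around).
"jxjedwpxulxjuse" → "ocojibuczqcozxj".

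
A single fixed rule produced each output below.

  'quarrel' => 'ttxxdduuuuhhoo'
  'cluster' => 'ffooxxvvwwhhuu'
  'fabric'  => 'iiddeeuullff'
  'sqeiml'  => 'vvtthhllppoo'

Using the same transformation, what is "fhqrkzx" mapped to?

iikkttuunnccaa

Each output is the input with this applied: shift every letter 3 places forward in the alphabet (wrapping around), then double every character.
Applying both steps to "fhqrkzx": "iktunca", then "iikkttuunnccaa".
(Check on "cluster": → "foxvwhu" → "ffooxxvvwwhhuu" ✓)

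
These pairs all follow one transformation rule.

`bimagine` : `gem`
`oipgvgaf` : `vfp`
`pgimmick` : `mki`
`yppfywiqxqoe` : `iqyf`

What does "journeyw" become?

The transformation: swap the front and back halves of the string, then keep one character in every 3, starting at position 1 (positions 1st, 4th, 7th, ...).
Working it through for "journeyw": intermediate "neywjour", final "nwu".

nwu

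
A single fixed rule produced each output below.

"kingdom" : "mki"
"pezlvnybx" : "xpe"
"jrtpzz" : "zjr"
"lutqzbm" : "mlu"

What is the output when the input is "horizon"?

The transformation: move the first 2 characters to the end (rotate left by 2), then keep only the last 3 characters.
For "horizon", step one produces "rizonho"; step two turns that into "nho".

nho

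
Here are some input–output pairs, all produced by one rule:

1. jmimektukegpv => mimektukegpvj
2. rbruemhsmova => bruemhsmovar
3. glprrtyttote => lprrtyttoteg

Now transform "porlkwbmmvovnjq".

orlkwbmmvovnjqp

Each output is the input with this applied: move the first character to the end.
Applying that to "porlkwbmmvovnjq" gives "orlkwbmmvovnjqp".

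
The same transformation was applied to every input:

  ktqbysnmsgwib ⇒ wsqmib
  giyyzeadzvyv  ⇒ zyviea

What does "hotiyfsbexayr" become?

ytrifb

Rule — sort the characters into reverse alphabetical order, then keep every other character starting from the second (positions 2nd, 4th, 6th, ...).
So "hotiyfsbexayr" becomes "ytrifb".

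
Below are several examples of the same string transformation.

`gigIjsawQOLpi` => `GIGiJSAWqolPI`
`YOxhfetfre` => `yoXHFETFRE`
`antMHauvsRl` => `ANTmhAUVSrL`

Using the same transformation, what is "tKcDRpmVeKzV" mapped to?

TkCdrPMvEkZv

The transformation: flip the case of every letter.
"tKcDRpmVeKzV" → "TkCdrPMvEkZv".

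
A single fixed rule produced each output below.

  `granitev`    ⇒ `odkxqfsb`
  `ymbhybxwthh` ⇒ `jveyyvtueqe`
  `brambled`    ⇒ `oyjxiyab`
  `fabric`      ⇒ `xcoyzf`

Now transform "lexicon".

bifulzk

The rule is to swap each adjacent pair of characters (1↔2, 3↔4, ...), then shift every letter 3 places backward in the alphabet (wrapping around).
Doing the same to "lexicon": "bifulzk".
(Check on "granitev": → "rgnative" → "odkxqfsb" ✓)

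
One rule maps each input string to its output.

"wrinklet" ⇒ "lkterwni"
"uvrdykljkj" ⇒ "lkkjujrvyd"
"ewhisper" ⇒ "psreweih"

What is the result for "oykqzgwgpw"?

wgpgowkyzq

The pattern: swap the front and back halves of the string, then swap each adjacent pair of characters (1↔2, 3↔4, ...).
Working it through for "oykqzgwgpw": intermediate "gwgpwoykqz", final "wgpgowkyzq".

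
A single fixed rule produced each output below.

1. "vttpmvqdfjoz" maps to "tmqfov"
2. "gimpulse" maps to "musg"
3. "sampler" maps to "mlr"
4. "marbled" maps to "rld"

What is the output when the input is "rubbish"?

bih

Each output is the input with this applied: move the first character to the end, then keep every other character starting from the second (positions 2nd, 4th, 6th, ...).
Working it through for "rubbish": intermediate "ubbishr", final "bih".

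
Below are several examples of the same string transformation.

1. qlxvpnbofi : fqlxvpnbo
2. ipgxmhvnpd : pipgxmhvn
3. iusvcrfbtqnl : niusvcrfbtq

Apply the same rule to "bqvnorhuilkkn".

kbqvnorhuilk

The pattern: delete the last character, then move the last character to the front.
Doing the same to "bqvnorhuilkkn": "kbqvnorhuilk".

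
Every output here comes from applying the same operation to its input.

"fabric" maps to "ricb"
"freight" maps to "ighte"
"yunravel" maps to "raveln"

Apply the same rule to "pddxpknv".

The transformation: delete the first 2 characters, then move the first character to the end.
Doing the same to "pddxpknv": "xpknvd".
(Check on "fabric": → "bric" → "ricb" ✓)

xpknvd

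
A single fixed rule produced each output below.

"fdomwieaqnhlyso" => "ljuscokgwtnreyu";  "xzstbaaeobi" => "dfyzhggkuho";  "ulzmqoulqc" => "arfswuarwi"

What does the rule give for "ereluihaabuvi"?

kxkraongghabo

What's happening: shift every letter 6 places forward in the alphabet (wrapping around).
On "ereluihaabuvi" that produces "kxkraongghabo".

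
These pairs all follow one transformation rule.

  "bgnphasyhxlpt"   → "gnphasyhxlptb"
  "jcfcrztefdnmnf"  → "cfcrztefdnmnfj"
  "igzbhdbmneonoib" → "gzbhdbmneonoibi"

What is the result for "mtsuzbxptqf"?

Rule — move the first character to the end.
Applying that to "mtsuzbxptqf" gives "tsuzbxptqfm".

tsuzbxptqfm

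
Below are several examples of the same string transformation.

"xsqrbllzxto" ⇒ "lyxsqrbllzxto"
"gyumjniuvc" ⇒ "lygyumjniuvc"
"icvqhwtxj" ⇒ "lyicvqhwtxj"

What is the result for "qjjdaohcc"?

lyqjjdaohcc

Rule — prepend "ly".
On "qjjdaohcc" that produces "lyqjjdaohcc".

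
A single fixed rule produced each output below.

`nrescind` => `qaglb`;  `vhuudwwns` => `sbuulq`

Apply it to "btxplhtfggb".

njfrdeez

In each case the input is transformed by: delete the first 3 characters, then shift every letter 2 places backward in the alphabet (wrapping around).
Applying that to "btxplhtfggb" gives "njfrdeez".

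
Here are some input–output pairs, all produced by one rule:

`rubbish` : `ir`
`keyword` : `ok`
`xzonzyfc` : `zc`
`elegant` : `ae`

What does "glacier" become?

ig

Looking at the pairs, the operation is to move the first 2 characters to the end (rotate left by 2), then keep one character in every 3, starting at position 3 (positions 3rd, 6th, 9th, ...).
Working it through for "glacier": intermediate "aciergl", final "ig".
(Check on "keyword": → "ywordke" → "ok" ✓)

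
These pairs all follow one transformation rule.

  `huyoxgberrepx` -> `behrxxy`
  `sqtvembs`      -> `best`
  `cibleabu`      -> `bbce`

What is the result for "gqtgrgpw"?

In each case the input is transformed by: keep every other character starting from the first (positions 1st, 3rd, 5th, ...), then sort the characters into alphabetical order.
Working it through for "gqtgrgpw": intermediate "gtrp", final "gprt".

gprt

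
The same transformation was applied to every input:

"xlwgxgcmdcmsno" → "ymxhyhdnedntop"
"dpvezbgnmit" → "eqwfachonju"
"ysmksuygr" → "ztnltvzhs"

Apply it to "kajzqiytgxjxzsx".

Looking at the pairs, the operation is to shift every letter 1 place forward in the alphabet (wrapping around).
Applying that to "kajzqiytgxjxzsx" gives "lbkarjzuhykyaty".

lbkarjzuhykyaty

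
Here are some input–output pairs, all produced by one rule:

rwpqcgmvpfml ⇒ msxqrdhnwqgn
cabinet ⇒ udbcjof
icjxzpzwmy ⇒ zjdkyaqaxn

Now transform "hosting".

hiptujo

Each output is the input with this applied: move the last character to the front, then shift every letter 1 place forward in the alphabet (wrapping around).
"hosting" → "hiptujo".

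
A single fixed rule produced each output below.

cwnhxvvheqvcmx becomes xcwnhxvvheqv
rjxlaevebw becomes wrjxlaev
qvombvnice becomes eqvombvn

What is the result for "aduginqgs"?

In each case the input is transformed by: move the last 3 characters to the front (rotate right by 3), then delete the first 2 characters.
For "aduginqgs", step one produces "qgsadugin"; step two turns that into "sadugin".

sadugin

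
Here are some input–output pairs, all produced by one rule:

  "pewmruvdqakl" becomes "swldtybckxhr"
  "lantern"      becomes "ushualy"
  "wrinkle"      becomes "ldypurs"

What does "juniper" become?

The rule is to move the last character to the front, then shift every letter 7 places forward in the alphabet (wrapping around).
Starting from "juniper": after the first operation, "rjunipe"; after the second, "yqbupwl".

yqbupwl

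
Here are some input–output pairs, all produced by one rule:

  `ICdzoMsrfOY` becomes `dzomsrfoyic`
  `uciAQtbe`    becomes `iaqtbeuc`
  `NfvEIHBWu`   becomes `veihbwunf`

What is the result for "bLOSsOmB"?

ossombbl

Looking at the pairs, the operation is to move the first 2 characters to the end (rotate left by 2), then convert every letter to lowercase.
Applying both steps to "bLOSsOmB": "OSsOmBbL", then "ossombbl".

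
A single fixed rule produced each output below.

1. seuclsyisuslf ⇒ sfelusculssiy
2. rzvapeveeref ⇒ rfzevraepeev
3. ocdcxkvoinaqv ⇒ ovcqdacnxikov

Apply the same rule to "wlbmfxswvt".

In each case the input is transformed by: take characters alternately from the front and the back (1st, last, 2nd, 2nd-last, ...).
"wlbmfxswvt" → "wtlvbwmsfx".

wtlvbwmsfx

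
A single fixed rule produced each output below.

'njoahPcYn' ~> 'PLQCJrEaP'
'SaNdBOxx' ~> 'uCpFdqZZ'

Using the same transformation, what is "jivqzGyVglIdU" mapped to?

The transformation: flip the case of every letter, then shift every letter 2 places forward in the alphabet (wrapping around).
For "jivqzGyVglIdU" the result is "LKXSBiAxINkFw".

LKXSBiAxINkFw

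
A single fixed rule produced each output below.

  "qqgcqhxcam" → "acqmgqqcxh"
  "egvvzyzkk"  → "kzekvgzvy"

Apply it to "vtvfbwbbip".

The transformation: move the last 3 characters to the front (rotate right by 3), then swap each adjacent pair of characters (1↔2, 3↔4, ...).
Starting from "vtvfbwbbip": after the first operation, "bipvtvfbwb"; after the second, "ibvpvtbfbw".

ibvpvtbfbw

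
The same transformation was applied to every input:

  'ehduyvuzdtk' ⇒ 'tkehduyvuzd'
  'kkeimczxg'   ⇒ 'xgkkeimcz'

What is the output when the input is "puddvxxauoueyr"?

Looking at the pairs, the operation is to move the last 2 characters to the front (rotate right by 2).
On "puddvxxauoueyr" that produces "yrpuddvxxauoue".

yrpuddvxxauoue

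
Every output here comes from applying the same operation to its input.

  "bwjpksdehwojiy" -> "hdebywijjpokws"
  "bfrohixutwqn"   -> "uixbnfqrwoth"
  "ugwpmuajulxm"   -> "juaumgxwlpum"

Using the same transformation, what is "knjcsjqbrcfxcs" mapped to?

The pattern: take characters alternately from the front and the back (1st, last, 2nd, 2nd-last, ...), then move the last 3 characters to the front (rotate right by 3).
For "knjcsjqbrcfxcs", step one produces "ksncjxcfscjrqb"; step two turns that into "rqbksncjxcfscj".

rqbksncjxcfscj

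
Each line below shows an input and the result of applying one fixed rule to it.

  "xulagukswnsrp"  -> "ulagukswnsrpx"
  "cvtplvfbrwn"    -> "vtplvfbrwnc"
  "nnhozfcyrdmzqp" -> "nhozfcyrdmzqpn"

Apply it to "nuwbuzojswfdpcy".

The pattern: move the first character to the end.
Applying that to "nuwbuzojswfdpcy" gives "uwbuzojswfdpcyn".

uwbuzojswfdpcyn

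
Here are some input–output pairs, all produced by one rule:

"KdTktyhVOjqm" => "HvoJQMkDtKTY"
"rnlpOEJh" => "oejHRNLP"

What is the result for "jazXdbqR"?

Rule — swap the front and back halves of the string, then flip the case of every letter.
"jazXdbqR" → "dbqRjazX" → "DBQrJAZx".

DBQrJAZx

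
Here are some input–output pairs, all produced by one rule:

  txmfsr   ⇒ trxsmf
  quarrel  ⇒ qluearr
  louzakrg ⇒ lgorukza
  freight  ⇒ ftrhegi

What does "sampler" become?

sraemlp

Rule — take characters alternately from the front and the back (1st, last, 2nd, 2nd-last, ...).
So "sampler" becomes "sraemlp".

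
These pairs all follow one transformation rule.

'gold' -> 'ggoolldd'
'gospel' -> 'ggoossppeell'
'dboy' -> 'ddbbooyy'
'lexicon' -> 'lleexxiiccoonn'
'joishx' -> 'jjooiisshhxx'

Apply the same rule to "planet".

ppllaanneett

The transformation: double every character.
"planet" → "ppllaanneett".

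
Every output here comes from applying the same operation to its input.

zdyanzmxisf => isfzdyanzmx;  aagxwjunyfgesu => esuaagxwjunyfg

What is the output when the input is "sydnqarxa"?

rxasydnqa

The transformation: move the last 3 characters to the front (rotate right by 3).
Doing the same to "sydnqarxa": "rxasydnqa".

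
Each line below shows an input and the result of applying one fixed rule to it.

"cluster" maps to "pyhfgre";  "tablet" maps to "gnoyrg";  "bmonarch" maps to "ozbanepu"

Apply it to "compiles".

pbzcvyrf

Each output is the input with this applied: shift every letter 13 places forward in the alphabet (wrapping around) — i.e. ROT13.
So "compiles" becomes "pbzcvyrf".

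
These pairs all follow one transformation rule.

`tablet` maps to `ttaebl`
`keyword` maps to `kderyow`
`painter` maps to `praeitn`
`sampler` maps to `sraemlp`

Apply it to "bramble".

The transformation: take characters alternately from the front and the back (1st, last, 2nd, 2nd-last, ...).
So "bramble" becomes "berlabm".

berlabm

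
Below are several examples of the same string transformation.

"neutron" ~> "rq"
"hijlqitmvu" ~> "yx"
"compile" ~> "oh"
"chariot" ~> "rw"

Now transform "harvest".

The pattern: shift every letter 3 places forward in the alphabet (wrapping around), then keep only the last 2 characters.
Starting from "harvest": after the first operation, "kduyhvw"; after the second, "vw".

vw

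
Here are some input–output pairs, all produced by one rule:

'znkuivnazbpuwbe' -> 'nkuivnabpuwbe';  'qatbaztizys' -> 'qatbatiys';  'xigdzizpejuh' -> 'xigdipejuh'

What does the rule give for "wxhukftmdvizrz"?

wxhukftmdvir

The rule is to remove every "z".
Doing the same to "wxhukftmdvizrz": "wxhukftmdvir".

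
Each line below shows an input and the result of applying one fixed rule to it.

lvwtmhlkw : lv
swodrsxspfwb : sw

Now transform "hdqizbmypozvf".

The rule is to keep only the first 2 characters.
For "hdqizbmypozvf" the result is "hd".

hd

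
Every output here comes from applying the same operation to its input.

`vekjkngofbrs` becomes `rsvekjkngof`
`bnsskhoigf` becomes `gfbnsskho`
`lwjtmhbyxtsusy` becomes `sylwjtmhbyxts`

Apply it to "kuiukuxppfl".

flkuiukuxp

The rule is to move the last 2 characters to the front (rotate right by 2), then delete the last character.
Applying that to "kuiukuxppfl" gives "flkuiukuxp".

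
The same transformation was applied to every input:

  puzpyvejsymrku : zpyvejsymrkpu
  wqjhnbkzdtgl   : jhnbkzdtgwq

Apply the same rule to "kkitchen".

The rule is to delete the last character, then move the first 2 characters to the end (rotate left by 2).
Applying both steps to "kkitchen": "kkitche", then "itchekk".

itchekk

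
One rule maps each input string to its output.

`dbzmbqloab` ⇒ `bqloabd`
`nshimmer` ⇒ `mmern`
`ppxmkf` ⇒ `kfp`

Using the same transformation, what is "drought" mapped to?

The pattern: move the first character to the end, then delete the first 3 characters.
On "drought" that produces "ghtd".

ghtd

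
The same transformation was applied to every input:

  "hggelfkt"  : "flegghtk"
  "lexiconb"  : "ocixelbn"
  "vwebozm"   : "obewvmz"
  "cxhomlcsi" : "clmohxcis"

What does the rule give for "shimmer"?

In each case the input is transformed by: move the last 2 characters to the front (rotate right by 2), then reverse the string.
For "shimmer", step one produces "ershimm"; step two turns that into "mmihsre".

mmihsre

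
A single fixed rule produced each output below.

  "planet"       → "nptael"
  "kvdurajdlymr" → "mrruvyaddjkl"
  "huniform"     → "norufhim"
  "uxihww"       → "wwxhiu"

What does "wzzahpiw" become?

In each case the input is transformed by: sort the characters into alphabetical order, then swap the front and back halves of the string.
On "wzzahpiw": the first step gives "ahipwwzz", and the second then gives "wwzzahip".

wwzzahip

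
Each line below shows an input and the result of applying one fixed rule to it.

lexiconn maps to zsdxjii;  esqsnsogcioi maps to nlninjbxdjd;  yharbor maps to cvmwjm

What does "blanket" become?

gvifzo

The rule is to delete the first character, then shift every letter 5 places backward in the alphabet (wrapping around).
On "blanket": the first step gives "lanket", and the second then gives "gvifzo".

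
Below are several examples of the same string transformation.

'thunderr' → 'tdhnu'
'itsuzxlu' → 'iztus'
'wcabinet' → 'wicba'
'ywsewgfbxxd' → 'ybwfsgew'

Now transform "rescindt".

riecs

Rule — delete the last 3 characters, then take characters alternately from the front and the back (1st, last, 2nd, 2nd-last, ...).
Starting from "rescindt": after the first operation, "resci"; after the second, "riecs".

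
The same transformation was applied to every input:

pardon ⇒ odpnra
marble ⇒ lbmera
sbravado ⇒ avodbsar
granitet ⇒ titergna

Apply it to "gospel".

epglso

In each case the input is transformed by: swap the front and back halves of the string, then swap each adjacent pair of characters (1↔2, 3↔4, ...).
"gospel" → "pelgos" → "epglso".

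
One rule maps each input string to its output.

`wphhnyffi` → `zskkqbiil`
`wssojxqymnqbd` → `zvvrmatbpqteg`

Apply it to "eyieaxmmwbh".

The transformation: shift every letter 3 places forward in the alphabet (wrapping around).
For "eyieaxmmwbh" the result is "hblhdappzek".

hblhdappzek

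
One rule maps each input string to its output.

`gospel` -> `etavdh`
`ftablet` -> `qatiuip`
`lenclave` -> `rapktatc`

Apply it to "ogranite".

pcxitdvg

Each output is the input with this applied: shift every letter 11 places backward in the alphabet (wrapping around), then move the first 3 characters to the end (rotate left by 3).
On "ogranite": the first step gives "dvgpcxit", and the second then gives "pcxitdvg".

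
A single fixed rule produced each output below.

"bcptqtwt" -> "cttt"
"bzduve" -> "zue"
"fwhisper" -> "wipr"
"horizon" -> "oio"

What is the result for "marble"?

abe

Rule — keep every other character starting from the second (positions 2nd, 4th, 6th, ...).
For "marble" the result is "abe".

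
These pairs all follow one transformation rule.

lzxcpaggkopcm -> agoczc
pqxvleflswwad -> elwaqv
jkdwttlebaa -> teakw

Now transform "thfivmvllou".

mlohi

In each case the input is transformed by: keep every other character starting from the second (positions 2nd, 4th, 6th, ...), then move the first 2 characters to the end (rotate left by 2).
Working it through for "thfivmvllou": intermediate "himlo", final "mlohi".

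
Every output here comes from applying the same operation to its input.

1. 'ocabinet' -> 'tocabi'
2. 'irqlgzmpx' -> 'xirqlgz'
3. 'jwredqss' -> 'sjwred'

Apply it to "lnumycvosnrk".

klnumycvos

What's happening: move the last 3 characters to the front (rotate right by 3), then delete the first 2 characters.
Working it through for "lnumycvosnrk": intermediate "nrklnumycvos", final "klnumycvos".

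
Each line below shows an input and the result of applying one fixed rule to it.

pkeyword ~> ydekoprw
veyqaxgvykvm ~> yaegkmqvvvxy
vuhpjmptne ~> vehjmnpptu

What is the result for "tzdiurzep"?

The rule is to sort the characters into alphabetical order, then move the last character to the front.
For "tzdiurzep", step one produces "deiprtuzz"; step two turns that into "zdeiprtuz".

zdeiprtuz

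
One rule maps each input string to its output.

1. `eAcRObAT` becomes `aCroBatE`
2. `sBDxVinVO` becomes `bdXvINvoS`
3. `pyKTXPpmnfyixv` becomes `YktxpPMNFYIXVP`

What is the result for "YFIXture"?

fixTUREy

What's happening: move the first character to the end, then flip the case of every letter.
Applying both steps to "YFIXture": "FIXtureY", then "fixTUREy".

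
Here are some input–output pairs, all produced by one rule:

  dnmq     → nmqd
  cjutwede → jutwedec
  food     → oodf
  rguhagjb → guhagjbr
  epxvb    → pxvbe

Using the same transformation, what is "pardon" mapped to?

The rule is to move the first character to the end.
"pardon" → "ardonp".

ardonp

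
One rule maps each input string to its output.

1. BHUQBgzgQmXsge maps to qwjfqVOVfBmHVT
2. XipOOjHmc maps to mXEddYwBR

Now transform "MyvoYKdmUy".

Looking at the pairs, the operation is to flip the case of every letter, then shift every letter 11 places backward in the alphabet (wrapping around).
Doing the same to "MyvoYKdmUy": "bNKDnzSBjN".
(Check on "XipOOjHmc": → "xIPooJhMC" → "mXEddYwBR" ✓)

bNKDnzSBjN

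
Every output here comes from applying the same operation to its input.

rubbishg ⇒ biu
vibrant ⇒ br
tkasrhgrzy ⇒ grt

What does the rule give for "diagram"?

In each case the input is transformed by: sort the characters into alphabetical order, then keep one character in every 3, starting at position 2 (positions 2nd, 5th, 8th, ...).
"diagram" → "aadgimr" → "ai".

ai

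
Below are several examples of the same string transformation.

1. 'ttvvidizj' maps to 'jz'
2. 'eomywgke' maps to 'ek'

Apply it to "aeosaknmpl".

What's happening: reverse the string, then keep only the first 2 characters.
On "aeosaknmpl": the first step gives "lpmnkasoea", and the second then gives "lp".

lp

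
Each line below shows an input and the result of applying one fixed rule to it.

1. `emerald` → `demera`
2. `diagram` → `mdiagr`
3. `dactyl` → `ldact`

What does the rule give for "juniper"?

Each output is the input with this applied: move the last 2 characters to the front (rotate right by 2), then delete the first character.
Doing the same to "juniper": "rjunip".

rjunip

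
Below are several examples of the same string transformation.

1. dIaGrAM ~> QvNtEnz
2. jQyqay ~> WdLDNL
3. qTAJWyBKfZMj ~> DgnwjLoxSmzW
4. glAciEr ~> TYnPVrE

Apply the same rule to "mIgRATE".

In each case the input is transformed by: flip the case of every letter, then shift every letter 13 places forward in the alphabet (wrapping around) — i.e. ROT13.
Applying both steps to "mIgRATE": "MiGrate", then "ZvTengr".

ZvTengr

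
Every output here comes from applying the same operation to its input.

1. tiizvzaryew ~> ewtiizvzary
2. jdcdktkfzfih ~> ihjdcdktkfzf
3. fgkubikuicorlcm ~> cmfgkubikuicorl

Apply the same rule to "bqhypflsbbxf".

xfbqhypflsbb

The rule is to move the last 2 characters to the front (rotate right by 2).
Applying that to "bqhypflsbbxf" gives "xfbqhypflsbb".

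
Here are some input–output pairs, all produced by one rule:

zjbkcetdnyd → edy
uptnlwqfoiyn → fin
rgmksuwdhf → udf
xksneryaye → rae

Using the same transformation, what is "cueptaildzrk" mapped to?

lzk

In each case the input is transformed by: keep every other character starting from the second (positions 2nd, 4th, 6th, ...), then keep only the last 3 characters.
On "cueptaildzrk": the first step gives "upalzk", and the second then gives "lzk".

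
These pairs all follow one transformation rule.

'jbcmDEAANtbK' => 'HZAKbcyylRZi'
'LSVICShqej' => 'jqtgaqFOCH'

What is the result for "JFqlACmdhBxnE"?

Looking at the pairs, the operation is to shift every letter 2 places backward in the alphabet (wrapping around), then flip the case of every letter.
For "JFqlACmdhBxnE", step one produces "HDojYAkbfZvlC"; step two turns that into "hdOJyaKBFzVLc".

hdOJyaKBFzVLc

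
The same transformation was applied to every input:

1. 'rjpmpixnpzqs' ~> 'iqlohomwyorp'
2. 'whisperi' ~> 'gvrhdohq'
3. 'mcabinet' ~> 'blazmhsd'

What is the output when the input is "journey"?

Rule — shift every letter 1 place backward in the alphabet (wrapping around), then swap each adjacent pair of characters (1↔2, 3↔4, ...).
"journey" → "niqtdmx".

niqtdmx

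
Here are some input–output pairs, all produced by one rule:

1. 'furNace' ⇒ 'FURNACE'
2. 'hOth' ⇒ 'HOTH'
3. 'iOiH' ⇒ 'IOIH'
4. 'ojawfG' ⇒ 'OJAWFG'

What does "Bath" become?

BATH

The pattern: convert every letter to uppercase.
Doing the same to "Bath": "BATH".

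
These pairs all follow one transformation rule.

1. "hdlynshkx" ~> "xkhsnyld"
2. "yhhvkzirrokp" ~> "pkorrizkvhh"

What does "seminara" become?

aranime

Rule — reverse the string, then delete the last character.
Working it through for "seminara": intermediate "aranimes", final "aranime".
(Check on "hdlynshkx": → "xkhsnyldh" → "xkhsnyld" ✓)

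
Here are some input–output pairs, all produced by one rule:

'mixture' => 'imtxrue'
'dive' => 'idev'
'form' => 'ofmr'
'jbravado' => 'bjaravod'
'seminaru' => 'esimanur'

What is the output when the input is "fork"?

ofkr

The transformation: swap each adjacent pair of characters (1↔2, 3↔4, ...).
Doing the same to "fork": "ofkr".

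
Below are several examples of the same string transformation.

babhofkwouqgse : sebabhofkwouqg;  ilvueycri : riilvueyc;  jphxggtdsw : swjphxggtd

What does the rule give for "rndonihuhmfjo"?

In each case the input is transformed by: move the last 2 characters to the front (rotate right by 2).
"rndonihuhmfjo" → "jorndonihuhmf".

jorndonihuhmf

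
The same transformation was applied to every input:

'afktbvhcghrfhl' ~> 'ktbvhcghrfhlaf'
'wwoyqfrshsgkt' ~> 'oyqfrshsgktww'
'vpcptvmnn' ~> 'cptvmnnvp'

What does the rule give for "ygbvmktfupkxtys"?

bvmktfupkxtysyg

The transformation: move the first 2 characters to the end (rotate left by 2).
For "ygbvmktfupkxtys" the result is "bvmktfupkxtysyg".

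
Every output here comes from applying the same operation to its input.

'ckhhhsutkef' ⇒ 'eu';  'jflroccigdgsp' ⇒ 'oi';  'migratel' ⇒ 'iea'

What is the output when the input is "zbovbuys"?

ou

Looking at the pairs, the operation is to take characters alternately from the front and the back (1st, last, 2nd, 2nd-last, ...), then keep only the vowels.
For "zbovbuys", step one produces "zsbyouvb"; step two turns that into "ou".
(Check on "ckhhhsutkef": → "cfkehkhthus" → "eu" ✓)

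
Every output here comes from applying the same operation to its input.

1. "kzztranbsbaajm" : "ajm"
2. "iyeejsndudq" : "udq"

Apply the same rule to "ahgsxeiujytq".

Rule — keep only the last 3 characters.
So "ahgsxeiujytq" becomes "ytq".

ytq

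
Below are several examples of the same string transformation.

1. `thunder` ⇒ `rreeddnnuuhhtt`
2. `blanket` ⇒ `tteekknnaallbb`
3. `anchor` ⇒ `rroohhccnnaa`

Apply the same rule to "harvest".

Rule — double every character, then reverse the string.
On "harvest": the first step gives "hhaarrvveesstt", and the second then gives "ttsseevvrraahh".

ttsseevvrraahh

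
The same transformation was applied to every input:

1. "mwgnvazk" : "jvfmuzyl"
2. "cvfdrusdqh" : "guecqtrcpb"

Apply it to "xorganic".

Looking at the pairs, the operation is to swap the first and last characters, then shift every letter 1 place backward in the alphabet (wrapping around).
Starting from "xorganic": after the first operation, "corganix"; after the second, "bnqfzmhw".

bnqfzmhw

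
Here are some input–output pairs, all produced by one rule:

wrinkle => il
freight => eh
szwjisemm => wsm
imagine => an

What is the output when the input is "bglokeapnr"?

len

Looking at the pairs, the operation is to keep one character in every 3, starting at position 3 (positions 3rd, 6th, 9th, ...).
So "bglokeapnr" becomes "len".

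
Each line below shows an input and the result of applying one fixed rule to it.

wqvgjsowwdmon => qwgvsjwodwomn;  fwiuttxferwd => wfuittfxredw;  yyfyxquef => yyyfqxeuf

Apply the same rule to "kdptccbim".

dktpccibm

Rule — swap each adjacent pair of characters (1↔2, 3↔4, ...).
On "kdptccbim" that produces "dktpccibm".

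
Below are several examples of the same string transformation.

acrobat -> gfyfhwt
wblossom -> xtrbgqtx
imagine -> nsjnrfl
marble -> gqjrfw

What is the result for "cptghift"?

nkyhuylm

Rule — shift every letter 5 places forward in the alphabet (wrapping around), then move the last 3 characters to the front (rotate right by 3).
Applying both steps to "cptghift": "huylmnky", then "nkyhuylm".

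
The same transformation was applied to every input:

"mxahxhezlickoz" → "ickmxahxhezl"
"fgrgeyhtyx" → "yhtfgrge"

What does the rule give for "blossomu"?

ssoblo

In each case the input is transformed by: delete the last 2 characters, then move the last 3 characters to the front (rotate right by 3).
Applying that to "blossomu" gives "ssoblo".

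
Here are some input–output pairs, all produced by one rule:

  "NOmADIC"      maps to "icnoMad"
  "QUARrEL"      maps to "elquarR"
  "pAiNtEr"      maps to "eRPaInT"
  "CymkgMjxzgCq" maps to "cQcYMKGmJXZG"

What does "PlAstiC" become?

What's happening: move the last 2 characters to the front (rotate right by 2), then flip the case of every letter.
On "PlAstiC": the first step gives "iCPlAst", and the second then gives "IcpLaST".

IcpLaST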